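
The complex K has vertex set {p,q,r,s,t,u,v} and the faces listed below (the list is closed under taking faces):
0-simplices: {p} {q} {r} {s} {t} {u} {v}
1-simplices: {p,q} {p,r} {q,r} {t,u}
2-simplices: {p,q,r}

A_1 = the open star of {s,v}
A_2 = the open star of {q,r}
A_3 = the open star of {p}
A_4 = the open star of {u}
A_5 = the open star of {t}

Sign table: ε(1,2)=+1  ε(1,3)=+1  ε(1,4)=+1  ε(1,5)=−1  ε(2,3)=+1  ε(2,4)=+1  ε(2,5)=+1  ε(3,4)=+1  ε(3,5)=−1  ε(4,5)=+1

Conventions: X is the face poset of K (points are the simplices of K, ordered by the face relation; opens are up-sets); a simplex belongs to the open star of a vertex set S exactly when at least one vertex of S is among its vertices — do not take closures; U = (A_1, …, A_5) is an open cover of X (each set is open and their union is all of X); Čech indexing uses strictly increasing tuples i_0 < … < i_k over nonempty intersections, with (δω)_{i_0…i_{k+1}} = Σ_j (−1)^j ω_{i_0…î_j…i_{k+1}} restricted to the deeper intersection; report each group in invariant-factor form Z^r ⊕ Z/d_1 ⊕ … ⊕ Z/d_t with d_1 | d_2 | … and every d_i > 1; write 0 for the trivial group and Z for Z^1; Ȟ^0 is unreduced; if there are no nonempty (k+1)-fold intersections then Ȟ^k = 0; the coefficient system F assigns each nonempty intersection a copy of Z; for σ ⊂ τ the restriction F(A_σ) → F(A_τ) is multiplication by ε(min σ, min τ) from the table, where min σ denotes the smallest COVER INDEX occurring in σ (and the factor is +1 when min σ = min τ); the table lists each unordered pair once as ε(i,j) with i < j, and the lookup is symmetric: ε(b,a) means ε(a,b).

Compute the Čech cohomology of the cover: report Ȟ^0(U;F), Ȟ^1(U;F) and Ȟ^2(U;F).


nonempty overlaps:
  A1={{s},{v}} A2={{q},{r},{p,q},{p,r},{q,r},{p,q,r}} A3={{p},{p,q},{p,r},{p,q,r}} A4={{u},{t,u}} A5={{t},{t,u}}
  A23={{p,q},{p,r},{p,q,r}} A45={{t,u}}
C dims 5,2; δ0: rk 2, SNF 1^2
degree 0: 5−2−0 = 3 → Ȟ^0 ≅ Z^3
degree 1: 2−0−2 = 0 → Ȟ^1 ≅ 0
degree 2: 0−0−0 = 0 → Ȟ^2 ≅ 0

Ȟ^0 ≅ Z^3,  Ȟ^1 ≅ 0,  Ȟ^2 ≅ 0


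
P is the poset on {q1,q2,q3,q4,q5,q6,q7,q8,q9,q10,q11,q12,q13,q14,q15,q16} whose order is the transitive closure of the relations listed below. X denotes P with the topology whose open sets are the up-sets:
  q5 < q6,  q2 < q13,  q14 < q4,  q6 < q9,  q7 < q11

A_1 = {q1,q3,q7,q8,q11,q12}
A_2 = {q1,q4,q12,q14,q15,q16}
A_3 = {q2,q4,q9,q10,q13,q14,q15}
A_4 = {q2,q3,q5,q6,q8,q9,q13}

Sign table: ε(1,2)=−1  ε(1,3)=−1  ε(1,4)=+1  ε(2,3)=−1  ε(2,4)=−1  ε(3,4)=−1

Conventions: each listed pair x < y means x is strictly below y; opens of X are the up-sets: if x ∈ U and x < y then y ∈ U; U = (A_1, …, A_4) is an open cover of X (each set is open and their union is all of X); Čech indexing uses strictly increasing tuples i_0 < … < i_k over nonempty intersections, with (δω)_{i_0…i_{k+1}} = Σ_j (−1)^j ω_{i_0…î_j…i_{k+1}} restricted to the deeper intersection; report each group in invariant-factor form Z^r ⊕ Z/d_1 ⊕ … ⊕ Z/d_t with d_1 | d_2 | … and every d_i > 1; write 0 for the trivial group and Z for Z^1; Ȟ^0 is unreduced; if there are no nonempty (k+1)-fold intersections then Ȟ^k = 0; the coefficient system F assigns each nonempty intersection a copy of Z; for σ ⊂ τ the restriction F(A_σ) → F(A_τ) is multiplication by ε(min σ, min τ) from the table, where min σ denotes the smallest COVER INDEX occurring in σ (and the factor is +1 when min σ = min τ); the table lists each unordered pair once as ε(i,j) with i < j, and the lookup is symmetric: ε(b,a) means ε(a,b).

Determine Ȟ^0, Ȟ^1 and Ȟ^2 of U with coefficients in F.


nonempty intersections:
  A12={q1,q12} A14={q3,q8} A23={q4,q14,q15} A34={q2,q9,q13}
C dims 4,4; δ0: rk 4, SNF 1^3·2
Ȟ^0: (4−4)−0=0 ⇒ 0
Ȟ^1: (4−0)−4=0 plus torsion [2] ⇒ Z/2
Ȟ^2: (0−0)−0=0 ⇒ 0

Ȟ^0 = 0, Ȟ^1 = Z/2 and Ȟ^2 = 0


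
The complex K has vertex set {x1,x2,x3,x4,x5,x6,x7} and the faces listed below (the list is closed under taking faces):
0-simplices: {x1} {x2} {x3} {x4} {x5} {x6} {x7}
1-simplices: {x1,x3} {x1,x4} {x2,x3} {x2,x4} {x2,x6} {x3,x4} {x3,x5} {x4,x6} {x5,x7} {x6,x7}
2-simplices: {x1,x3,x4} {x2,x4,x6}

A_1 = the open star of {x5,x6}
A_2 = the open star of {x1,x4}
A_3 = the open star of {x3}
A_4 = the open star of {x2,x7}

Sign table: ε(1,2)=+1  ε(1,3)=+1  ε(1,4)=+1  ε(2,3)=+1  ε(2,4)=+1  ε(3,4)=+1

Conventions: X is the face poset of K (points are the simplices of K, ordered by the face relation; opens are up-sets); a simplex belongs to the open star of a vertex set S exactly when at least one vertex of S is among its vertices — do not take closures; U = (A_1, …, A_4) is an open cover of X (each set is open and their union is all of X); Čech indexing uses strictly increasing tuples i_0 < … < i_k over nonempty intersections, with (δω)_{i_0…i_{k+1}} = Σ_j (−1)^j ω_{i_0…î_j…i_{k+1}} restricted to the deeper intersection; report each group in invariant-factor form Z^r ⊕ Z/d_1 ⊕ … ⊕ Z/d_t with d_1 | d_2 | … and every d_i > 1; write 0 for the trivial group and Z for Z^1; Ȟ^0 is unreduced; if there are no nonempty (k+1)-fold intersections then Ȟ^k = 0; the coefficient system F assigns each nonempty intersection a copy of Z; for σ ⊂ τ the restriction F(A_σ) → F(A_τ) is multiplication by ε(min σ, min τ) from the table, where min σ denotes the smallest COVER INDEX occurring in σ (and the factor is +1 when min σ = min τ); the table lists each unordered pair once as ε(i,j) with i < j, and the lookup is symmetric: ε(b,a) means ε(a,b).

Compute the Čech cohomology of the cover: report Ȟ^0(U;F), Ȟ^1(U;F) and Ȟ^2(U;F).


nonempty overlaps:
  A1={{x5},{x6},{x2,x6},{x3,x5},{x4,x6},{x5,x7},{x6,x7},{x2,x4,x6}} A2={{x1},{x4},{x1,x3},{x1,x4},{x2,x4},{x3,x4},{x4,x6},{x1,x3,x4},{x2,x4,x6}} A3={{x3},{x1,x3},{x2,x3},{x3,x4},{x3,x5},{x1,x3,x4}} A4={{x2},{x7},{x2,x3},{x2,x4},{x2,x6},{x5,x7},{x6,x7},{x2,x4,x6}}
  A12={{x4,x6},{x2,x4,x6}} A13={{x3,x5}} A14={{x2,x6},{x5,x7},{x6,x7},{x2,x4,x6}} A23={{x1,x3},{x3,x4},{x1,x3,x4}} A24={{x2,x4},{x2,x4,x6}} A34={{x2,x3}}
  A124={{x2,x4,x6}}
C dims 4,6,1; δ0: rk 3, SNF 1^3; δ1: rk 1, SNF 1^1
degree 0: 4−3−0 = 1 → Ȟ^0 ≅ Z
degree 1: 6−1−3 = 2 → Ȟ^1 ≅ Z^2
degree 2: 1−0−1 = 0 → Ȟ^2 ≅ 0

Ȟ^0 = Z, Ȟ^1 = Z^2, Ȟ^2 = 0


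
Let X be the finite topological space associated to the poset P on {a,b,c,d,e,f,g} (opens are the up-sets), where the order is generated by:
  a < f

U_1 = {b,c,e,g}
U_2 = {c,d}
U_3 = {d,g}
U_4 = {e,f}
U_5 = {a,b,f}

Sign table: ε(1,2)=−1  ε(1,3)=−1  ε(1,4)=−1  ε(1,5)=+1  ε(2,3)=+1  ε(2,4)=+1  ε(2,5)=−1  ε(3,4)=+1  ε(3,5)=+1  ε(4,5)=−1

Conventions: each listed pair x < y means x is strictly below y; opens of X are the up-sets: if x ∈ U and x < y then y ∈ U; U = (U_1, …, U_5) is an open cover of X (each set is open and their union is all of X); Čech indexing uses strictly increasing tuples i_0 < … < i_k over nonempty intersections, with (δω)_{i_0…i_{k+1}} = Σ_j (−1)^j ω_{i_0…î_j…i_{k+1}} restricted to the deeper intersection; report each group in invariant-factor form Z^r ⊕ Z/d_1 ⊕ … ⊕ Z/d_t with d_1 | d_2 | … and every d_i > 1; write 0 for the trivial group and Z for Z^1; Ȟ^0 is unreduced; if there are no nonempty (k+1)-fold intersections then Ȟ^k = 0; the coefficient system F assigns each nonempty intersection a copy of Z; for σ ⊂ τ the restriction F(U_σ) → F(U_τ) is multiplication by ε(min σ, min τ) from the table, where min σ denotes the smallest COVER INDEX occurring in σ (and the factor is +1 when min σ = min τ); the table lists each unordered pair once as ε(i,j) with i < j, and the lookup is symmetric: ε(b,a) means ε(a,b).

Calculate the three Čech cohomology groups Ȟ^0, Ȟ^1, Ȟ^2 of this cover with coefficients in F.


nonempty intersections:
  U12={c} U13={g} U14={e} U15={b} U23={d} U45={f}
C dims 5,6; δ0: rk 4, SNF 1^4
Ȟ^0: (5−4)−0=1 ⇒ Z
Ȟ^1: (6−0)−4=2 ⇒ Z^2
Ȟ^2: (0−0)−0=0 ⇒ 0

Ȟ^0 = Z,  Ȟ^1 = Z^2,  Ȟ^2 = 0


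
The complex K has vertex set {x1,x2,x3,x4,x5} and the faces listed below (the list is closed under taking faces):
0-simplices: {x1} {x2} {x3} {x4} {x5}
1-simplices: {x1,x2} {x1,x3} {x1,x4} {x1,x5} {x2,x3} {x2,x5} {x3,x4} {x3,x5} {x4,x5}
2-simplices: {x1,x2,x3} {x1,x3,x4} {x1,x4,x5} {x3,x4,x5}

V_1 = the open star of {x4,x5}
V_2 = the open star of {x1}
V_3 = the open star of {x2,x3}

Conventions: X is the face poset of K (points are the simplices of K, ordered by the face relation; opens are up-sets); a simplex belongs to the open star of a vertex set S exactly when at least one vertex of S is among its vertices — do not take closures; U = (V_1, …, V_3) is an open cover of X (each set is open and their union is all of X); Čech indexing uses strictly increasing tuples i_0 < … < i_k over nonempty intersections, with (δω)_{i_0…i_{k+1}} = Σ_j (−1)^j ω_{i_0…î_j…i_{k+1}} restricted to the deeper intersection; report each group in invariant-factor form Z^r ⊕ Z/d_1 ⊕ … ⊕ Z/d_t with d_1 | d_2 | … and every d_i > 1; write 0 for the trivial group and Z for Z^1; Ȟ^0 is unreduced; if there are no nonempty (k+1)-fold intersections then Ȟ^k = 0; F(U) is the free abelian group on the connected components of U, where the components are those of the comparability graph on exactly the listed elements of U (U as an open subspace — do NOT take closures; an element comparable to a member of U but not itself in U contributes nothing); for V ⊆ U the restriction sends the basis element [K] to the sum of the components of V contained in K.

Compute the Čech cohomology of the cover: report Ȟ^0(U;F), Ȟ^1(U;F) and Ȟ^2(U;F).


Ȟ^0 = Z,  Ȟ^1 = Z,  Ȟ^2 = 0

nerve simplices:
  V1={{x4},{x5},{x1,x4},{x1,x5},{x2,x5},{x3,x4},{x3,x5},{x4,x5},{x1,x3,x4},{x1,x4,x5},{x3,x4,x5}} V2={{x1},{x1,x2},{x1,x3},{x1,x4},{x1,x5},{x1,x2,x3},{x1,x3,x4},{x1,x4,x5}} V3={{x2},{x3},{x1,x2},{x1,x3},{x2,x3},{x2,x5},{x3,x4},{x3,x5},{x1,x2,x3},{x1,x3,x4},{x3,x4,x5}}
  V12={{x1,x4},{x1,x5},{x1,x3,x4},{x1,x4,x5}} V13={{x2,x5},{x3,x4},{x3,x5},{x1,x3,x4},{x3,x4,x5}} V23={{x1,x2},{x1,x3},{x1,x2,x3},{x1,x3,x4}}
  V123={{x1,x3,x4}}
components per intersection:
  V1: {{x4},{x5},{x1,x4},{x1,x5},{x2,x5},{x3,x4},{x3,x5},{x4,x5},{x1,x3,x4},{x1,x4,x5},{x3,x4,x5}}
  V2: {{x1},{x1,x2},{x1,x3},{x1,x4},{x1,x5},{x1,x2,x3},{x1,x3,x4},{x1,x4,x5}}
  V3: {{x2},{x3},{x1,x2},{x1,x3},{x2,x3},{x2,x5},{x3,x4},{x3,x5},{x1,x2,x3},{x1,x3,x4},{x3,x4,x5}}
  V12: {{x1,x4},{x1,x5},{x1,x3,x4},{x1,x4,x5}}
  V13: {{x2,x5}} {{x3,x4},{x3,x5},{x1,x3,x4},{x3,x4,x5}}
  V23: {{x1,x2},{x1,x3},{x1,x2,x3},{x1,x3,x4}}
  V123: {{x1,x3,x4}}
C dims 3,4,1; δ0: rk 2, SNF 1^2; δ1: rk 1, SNF 1^1
degree 0: 3−2−0 = 1 → Ȟ^0 ≅ Z
degree 1: 4−1−2 = 1 → Ȟ^1 ≅ Z
degree 2: 1−0−1 = 0 → Ȟ^2 ≅ 0


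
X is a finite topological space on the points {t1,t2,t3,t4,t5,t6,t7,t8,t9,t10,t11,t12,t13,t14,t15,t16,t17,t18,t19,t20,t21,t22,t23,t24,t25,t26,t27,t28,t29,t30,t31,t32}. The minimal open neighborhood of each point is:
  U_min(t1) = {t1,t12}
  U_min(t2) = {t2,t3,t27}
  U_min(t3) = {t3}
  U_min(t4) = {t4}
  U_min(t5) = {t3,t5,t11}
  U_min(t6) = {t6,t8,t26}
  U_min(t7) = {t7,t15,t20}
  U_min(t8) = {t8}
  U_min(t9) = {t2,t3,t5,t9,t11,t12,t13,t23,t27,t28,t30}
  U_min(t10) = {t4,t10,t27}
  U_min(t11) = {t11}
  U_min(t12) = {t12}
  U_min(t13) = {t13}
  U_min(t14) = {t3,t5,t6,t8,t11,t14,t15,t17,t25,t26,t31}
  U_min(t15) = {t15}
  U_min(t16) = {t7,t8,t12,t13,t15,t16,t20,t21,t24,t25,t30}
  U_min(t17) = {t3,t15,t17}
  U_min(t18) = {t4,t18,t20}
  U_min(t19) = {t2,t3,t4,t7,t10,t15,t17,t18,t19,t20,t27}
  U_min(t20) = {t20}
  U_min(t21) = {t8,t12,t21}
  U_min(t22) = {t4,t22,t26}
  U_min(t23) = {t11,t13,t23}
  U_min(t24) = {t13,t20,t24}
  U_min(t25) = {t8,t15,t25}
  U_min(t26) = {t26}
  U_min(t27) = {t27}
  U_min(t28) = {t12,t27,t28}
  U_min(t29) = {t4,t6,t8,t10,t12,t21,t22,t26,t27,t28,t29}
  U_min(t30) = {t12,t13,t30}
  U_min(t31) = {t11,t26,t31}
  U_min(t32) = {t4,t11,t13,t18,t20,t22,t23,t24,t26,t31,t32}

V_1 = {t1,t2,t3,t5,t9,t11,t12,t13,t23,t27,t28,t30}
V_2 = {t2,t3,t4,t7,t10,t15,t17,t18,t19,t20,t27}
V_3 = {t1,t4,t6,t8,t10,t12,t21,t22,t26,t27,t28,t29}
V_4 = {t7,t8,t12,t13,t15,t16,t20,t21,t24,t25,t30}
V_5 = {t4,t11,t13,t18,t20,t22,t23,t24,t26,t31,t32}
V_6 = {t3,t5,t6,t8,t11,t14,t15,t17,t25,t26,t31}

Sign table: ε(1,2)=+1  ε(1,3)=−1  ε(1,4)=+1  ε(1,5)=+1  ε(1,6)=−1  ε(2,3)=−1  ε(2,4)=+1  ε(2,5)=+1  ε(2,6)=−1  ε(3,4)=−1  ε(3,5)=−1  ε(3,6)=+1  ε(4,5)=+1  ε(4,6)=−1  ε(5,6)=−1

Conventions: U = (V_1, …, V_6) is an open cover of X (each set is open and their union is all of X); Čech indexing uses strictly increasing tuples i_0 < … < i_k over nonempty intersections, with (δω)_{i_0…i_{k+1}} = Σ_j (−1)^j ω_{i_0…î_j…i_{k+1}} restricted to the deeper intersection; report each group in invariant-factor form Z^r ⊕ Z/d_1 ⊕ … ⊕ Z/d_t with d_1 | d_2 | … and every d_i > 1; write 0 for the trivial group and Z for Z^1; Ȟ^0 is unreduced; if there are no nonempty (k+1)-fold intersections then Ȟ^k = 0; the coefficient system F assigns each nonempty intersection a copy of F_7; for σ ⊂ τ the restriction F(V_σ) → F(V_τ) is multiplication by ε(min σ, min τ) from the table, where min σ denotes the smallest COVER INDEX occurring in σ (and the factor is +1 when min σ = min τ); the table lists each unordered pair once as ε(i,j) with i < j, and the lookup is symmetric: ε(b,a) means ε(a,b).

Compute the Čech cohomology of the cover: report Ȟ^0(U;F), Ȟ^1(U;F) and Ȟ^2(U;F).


nerve of the cover:
  V12={t2,t3,t27} V13={t1,t12,t27,t28} V14={t12,t13,t30} V15={t11,t13,t23} V16={t3,t5,t11} V23={t4,t10,t27} V24={t7,t15,t20} V25={t4,t18,t20} V26={t3,t15,t17} V34={t8,t12,t21} V35={t4,t22,t26} V36={t6,t8,t26} V45={t13,t20,t24} V46={t8,t15,t25} V56={t11,t26,t31}
  V123={t27} V126={t3} V134={t12} V145={t13} V156={t11} V235={t4} V245={t20} V246={t15} V346={t8} V356={t26}
C dims 6,15,10; δ0: rk_F7 5; δ1: rk_F7 10
Ȟ^0 = (6 − 5) − 0 = 1, so Ȟ^0 ≅ Z/7
Ȟ^1 = (15 − 10) − 5 = 0, so Ȟ^1 ≅ 0
Ȟ^2 = (10 − 0) − 10 = 0, so Ȟ^2 ≅ 0

Ȟ^0 = Z/7, Ȟ^1 = 0, Ȟ^2 = 0


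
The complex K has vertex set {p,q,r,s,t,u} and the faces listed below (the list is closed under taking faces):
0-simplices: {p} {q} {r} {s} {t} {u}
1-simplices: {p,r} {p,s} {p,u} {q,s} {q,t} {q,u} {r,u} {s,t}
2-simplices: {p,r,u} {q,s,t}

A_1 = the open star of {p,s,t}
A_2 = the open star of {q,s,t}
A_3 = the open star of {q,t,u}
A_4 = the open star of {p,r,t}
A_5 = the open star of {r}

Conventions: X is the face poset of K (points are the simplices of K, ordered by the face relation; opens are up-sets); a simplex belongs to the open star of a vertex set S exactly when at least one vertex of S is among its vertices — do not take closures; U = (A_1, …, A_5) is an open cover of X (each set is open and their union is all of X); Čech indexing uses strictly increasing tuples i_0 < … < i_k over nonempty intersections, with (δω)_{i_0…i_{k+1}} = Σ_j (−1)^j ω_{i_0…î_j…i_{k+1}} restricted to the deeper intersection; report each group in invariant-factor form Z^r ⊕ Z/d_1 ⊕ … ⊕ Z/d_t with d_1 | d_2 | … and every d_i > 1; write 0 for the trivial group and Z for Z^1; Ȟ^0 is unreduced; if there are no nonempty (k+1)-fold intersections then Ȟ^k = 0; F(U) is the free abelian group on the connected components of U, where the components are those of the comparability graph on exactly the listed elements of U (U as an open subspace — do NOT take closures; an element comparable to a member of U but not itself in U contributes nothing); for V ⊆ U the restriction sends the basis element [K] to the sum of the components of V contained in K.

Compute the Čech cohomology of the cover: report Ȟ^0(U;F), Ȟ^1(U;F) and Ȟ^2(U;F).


Ȟ^0 = Z; Ȟ^1 = Z; Ȟ^2 = 0

nerve of the cover:
  A1={{p},{s},{t},{p,r},{p,s},{p,u},{q,s},{q,t},{s,t},{p,r,u},{q,s,t}} A2={{q},{s},{t},{p,s},{q,s},{q,t},{q,u},{s,t},{q,s,t}} A3={{q},{t},{u},{p,u},{q,s},{q,t},{q,u},{r,u},{s,t},{p,r,u},{q,s,t}} A4={{p},{r},{t},{p,r},{p,s},{p,u},{q,t},{r,u},{s,t},{p,r,u},{q,s,t}} A5={{r},{p,r},{r,u},{p,r,u}}
  A12={{s},{t},{p,s},{q,s},{q,t},{s,t},{q,s,t}} A13={{t},{p,u},{q,s},{q,t},{s,t},{p,r,u},{q,s,t}} A14={{p},{t},{p,r},{p,s},{p,u},{q,t},{s,t},{p,r,u},{q,s,t}} A15={{p,r},{p,r,u}} A23={{q},{t},{q,s},{q,t},{q,u},{s,t},{q,s,t}} A24={{t},{p,s},{q,t},{s,t},{q,s,t}} A34={{t},{p,u},{q,t},{r,u},{s,t},{p,r,u},{q,s,t}} A35={{r,u},{p,r,u}} A45={{r},{p,r},{r,u},{p,r,u}}
  A123={{t},{q,s},{q,t},{s,t},{q,s,t}} A124={{t},{p,s},{q,t},{s,t},{q,s,t}} A134={{t},{p,u},{q,t},{s,t},{p,r,u},{q,s,t}} A135={{p,r,u}} A145={{p,r},{p,r,u}} A234={{t},{q,t},{s,t},{q,s,t}} A345={{r,u},{p,r,u}}
  A1234={{t},{q,t},{s,t},{q,s,t}} A1345={{p,r,u}}
components per intersection:
  A1: {{p},{s},{t},{p,r},{p,s},{p,u},{q,s},{q,t},{s,t},{p,r,u},{q,s,t}}
  A2: {{q},{s},{t},{p,s},{q,s},{q,t},{q,u},{s,t},{q,s,t}}
  A3: {{q},{t},{u},{p,u},{q,s},{q,t},{q,u},{r,u},{s,t},{p,r,u},{q,s,t}}
  A4: {{p},{r},{p,r},{p,s},{p,u},{r,u},{p,r,u}} {{t},{q,t},{s,t},{q,s,t}}
  A5: {{r},{p,r},{r,u},{p,r,u}}
  A12: {{s},{t},{p,s},{q,s},{q,t},{s,t},{q,s,t}}
  A13: {{t},{q,s},{q,t},{s,t},{q,s,t}} {{p,u},{p,r,u}}
  A14: {{p},{p,r},{p,s},{p,u},{p,r,u}} {{t},{q,t},{s,t},{q,s,t}}
  A15: {{p,r},{p,r,u}}
  A23: {{q},{t},{q,s},{q,t},{q,u},{s,t},{q,s,t}}
  A24: {{t},{q,t},{s,t},{q,s,t}} {{p,s}}
  A34: {{t},{q,t},{s,t},{q,s,t}} {{p,u},{r,u},{p,r,u}}
  A35: {{r,u},{p,r,u}}
  A45: {{r},{p,r},{r,u},{p,r,u}}
  A123: {{t},{q,s},{q,t},{s,t},{q,s,t}}
  A124: {{t},{q,t},{s,t},{q,s,t}} {{p,s}}
  A134: {{t},{q,t},{s,t},{q,s,t}} {{p,u},{p,r,u}}
  A135: {{p,r,u}}
  A145: {{p,r},{p,r,u}}
  A234: {{t},{q,t},{s,t},{q,s,t}}
  A345: {{r,u},{p,r,u}}
  A1234: {{t},{q,t},{s,t},{q,s,t}}
  A1345: {{p,r,u}}
C dims 6,13,9,2; δ0: rk 5, SNF 1^5; δ1: rk 7, SNF 1^7; δ2: rk 2, SNF 1^2
Ȟ^0 = (6 − 5) − 0 = 1, so Ȟ^0 ≅ Z
Ȟ^1 = (13 − 7) − 5 = 1, so Ȟ^1 ≅ Z
Ȟ^2 = (9 − 2) − 7 = 0, so Ȟ^2 ≅ 0


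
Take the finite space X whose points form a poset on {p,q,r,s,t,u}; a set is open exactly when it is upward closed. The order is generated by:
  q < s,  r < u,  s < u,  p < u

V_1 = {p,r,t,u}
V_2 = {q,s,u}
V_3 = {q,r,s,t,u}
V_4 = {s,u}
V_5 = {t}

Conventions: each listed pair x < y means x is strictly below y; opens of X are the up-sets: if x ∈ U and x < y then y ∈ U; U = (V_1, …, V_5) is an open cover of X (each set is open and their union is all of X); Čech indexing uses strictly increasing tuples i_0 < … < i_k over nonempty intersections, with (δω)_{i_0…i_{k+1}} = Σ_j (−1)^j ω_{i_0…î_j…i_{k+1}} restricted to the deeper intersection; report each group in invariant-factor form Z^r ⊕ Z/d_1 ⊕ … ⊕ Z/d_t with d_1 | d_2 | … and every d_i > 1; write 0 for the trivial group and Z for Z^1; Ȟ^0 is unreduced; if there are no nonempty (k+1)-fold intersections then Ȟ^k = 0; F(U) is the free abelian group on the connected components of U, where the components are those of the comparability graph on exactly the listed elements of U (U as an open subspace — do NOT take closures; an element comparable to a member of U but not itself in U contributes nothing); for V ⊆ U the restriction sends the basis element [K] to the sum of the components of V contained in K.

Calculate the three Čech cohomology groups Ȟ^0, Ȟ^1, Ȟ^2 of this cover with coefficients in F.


Ȟ^0 ≅ Z^2, Ȟ^1 ≅ 0 and Ȟ^2 ≅ 0

nonempty intersections:
  V12={u} V13={r,t,u} V14={u} V15={t} V23={q,s,u} V24={s,u} V34={s,u} V35={t}
  V123={u} V124={u} V134={u} V135={t} V234={s,u}
  V1234={u}
components per intersection:
  V1: {p,r,u} {t}
  V2: {q,s,u}
  V3: {q,r,s,u} {t}
  V4: {s,u}
  V5: {t}
  V12: {u}
  V13: {r,u} {t}
  V14: {u}
  V15: {t}
  V23: {q,s,u}
  V24: {s,u}
  V34: {s,u}
  V35: {t}
  V123: {u}
  V124: {u}
  V134: {u}
  V135: {t}
  V234: {s,u}
  V1234: {u}
C dims 7,9,5,1; δ0: rk 5, SNF 1^5; δ1: rk 4, SNF 1^4; δ2: rk 1, SNF 1^1
Ȟ^0: (7−5)−0=2 ⇒ Z^2
Ȟ^1: (9−4)−5=0 ⇒ 0
Ȟ^2: (5−1)−4=0 ⇒ 0


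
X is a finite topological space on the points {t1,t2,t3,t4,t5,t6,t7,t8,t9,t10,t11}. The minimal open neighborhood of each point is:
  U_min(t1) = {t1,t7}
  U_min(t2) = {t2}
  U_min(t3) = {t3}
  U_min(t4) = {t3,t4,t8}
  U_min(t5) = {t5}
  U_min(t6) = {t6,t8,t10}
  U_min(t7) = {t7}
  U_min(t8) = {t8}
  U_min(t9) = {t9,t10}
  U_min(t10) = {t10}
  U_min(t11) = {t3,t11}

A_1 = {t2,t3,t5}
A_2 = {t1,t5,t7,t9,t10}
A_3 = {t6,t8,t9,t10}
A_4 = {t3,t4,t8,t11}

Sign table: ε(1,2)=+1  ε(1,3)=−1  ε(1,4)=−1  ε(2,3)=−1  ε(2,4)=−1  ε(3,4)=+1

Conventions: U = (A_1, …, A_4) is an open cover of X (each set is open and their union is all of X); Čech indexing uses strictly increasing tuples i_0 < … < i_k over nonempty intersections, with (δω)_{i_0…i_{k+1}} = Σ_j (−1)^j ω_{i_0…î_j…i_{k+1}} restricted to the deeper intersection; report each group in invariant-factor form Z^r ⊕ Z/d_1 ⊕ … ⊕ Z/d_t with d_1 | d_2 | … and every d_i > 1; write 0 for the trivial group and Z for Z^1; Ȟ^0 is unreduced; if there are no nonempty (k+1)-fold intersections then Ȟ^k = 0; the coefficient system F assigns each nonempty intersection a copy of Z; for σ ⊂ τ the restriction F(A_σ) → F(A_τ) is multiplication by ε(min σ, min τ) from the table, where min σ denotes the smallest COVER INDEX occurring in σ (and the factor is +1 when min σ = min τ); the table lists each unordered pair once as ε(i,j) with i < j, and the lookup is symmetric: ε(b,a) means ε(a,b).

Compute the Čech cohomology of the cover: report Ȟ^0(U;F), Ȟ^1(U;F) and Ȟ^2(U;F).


Ȟ^0 ≅ Z,  Ȟ^1 ≅ Z,  Ȟ^2 ≅ 0

nerve of the cover:
  A12={t5} A14={t3} A23={t9,t10} A34={t8}
C dims 4,4; δ0: rk 3, SNF 1^3
Ȟ^0 = (4 − 3) − 0 = 1, so Ȟ^0 ≅ Z
Ȟ^1 = (4 − 0) − 3 = 1, so Ȟ^1 ≅ Z
Ȟ^2 = (0 − 0) − 0 = 0, so Ȟ^2 ≅ 0


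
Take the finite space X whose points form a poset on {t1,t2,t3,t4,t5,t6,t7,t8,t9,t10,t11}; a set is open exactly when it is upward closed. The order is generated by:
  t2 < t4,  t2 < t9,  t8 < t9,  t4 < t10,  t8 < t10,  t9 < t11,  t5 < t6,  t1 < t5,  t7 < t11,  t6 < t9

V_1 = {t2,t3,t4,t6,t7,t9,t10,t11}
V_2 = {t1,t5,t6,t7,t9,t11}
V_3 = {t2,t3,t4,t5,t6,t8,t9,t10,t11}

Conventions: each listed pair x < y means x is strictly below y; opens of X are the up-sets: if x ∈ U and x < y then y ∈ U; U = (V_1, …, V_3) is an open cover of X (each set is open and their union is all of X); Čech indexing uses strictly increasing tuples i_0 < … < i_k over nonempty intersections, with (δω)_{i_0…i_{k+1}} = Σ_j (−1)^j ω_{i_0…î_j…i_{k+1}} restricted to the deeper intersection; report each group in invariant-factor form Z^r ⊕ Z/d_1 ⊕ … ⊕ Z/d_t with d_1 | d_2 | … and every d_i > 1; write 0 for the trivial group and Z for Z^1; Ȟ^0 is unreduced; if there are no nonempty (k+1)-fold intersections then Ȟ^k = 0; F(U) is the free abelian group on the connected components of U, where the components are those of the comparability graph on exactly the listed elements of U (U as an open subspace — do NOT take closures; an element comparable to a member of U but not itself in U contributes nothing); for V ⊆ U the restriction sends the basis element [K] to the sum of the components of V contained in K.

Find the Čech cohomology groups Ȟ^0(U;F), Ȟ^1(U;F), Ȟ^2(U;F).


nerve simplices:
  V12={t6,t7,t9,t11} V13={t2,t3,t4,t6,t9,t10,t11} V23={t5,t6,t9,t11}
  V123={t6,t9,t11}
components per intersection:
  V1: {t2,t4,t6,t7,t9,t10,t11} {t3}
  V2: {t1,t5,t6,t7,t9,t11}
  V3: {t2,t4,t5,t6,t8,t9,t10,t11} {t3}
  V12: {t6,t7,t9,t11}
  V13: {t2,t4,t6,t9,t10,t11} {t3}
  V23: {t5,t6,t9,t11}
  V123: {t6,t9,t11}
C dims 5,4,1; δ0: rk 3, SNF 1^3; δ1: rk 1, SNF 1^1
degree 0: 5−3−0 = 2 → Ȟ^0 ≅ Z^2
degree 1: 4−1−3 = 0 → Ȟ^1 ≅ 0
degree 2: 1−0−1 = 0 → Ȟ^2 ≅ 0

Ȟ^0 = Z^2, Ȟ^1 = 0 and Ȟ^2 = 0


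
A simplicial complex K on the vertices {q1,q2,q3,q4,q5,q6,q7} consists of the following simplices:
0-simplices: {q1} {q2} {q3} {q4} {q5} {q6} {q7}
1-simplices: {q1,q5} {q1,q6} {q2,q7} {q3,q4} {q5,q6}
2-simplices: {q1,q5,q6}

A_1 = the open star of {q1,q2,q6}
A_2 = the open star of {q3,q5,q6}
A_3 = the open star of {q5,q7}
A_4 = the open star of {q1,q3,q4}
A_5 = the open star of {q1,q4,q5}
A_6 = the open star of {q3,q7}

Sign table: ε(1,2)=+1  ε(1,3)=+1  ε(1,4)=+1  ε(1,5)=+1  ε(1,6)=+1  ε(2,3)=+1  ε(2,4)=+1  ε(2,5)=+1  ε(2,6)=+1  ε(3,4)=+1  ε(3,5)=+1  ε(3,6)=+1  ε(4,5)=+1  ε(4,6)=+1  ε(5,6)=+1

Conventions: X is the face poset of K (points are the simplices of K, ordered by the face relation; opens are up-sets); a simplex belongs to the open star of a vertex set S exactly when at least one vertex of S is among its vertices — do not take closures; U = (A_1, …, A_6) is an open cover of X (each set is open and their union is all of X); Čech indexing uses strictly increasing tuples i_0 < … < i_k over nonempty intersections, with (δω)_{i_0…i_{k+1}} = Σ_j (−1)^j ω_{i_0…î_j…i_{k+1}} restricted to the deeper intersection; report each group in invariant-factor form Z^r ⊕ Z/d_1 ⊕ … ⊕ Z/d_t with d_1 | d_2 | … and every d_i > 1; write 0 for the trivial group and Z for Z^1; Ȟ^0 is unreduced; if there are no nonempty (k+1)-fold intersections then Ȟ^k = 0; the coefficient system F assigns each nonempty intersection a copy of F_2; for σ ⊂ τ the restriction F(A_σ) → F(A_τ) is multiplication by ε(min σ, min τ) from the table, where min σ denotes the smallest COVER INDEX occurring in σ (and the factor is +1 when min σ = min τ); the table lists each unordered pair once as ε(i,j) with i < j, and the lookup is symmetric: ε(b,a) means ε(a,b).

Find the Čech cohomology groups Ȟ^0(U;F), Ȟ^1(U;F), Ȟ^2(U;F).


cover nerve:
  A1={{q1},{q2},{q6},{q1,q5},{q1,q6},{q2,q7},{q5,q6},{q1,q5,q6}} A2={{q3},{q5},{q6},{q1,q5},{q1,q6},{q3,q4},{q5,q6},{q1,q5,q6}} A3={{q5},{q7},{q1,q5},{q2,q7},{q5,q6},{q1,q5,q6}} A4={{q1},{q3},{q4},{q1,q5},{q1,q6},{q3,q4},{q1,q5,q6}} A5={{q1},{q4},{q5},{q1,q5},{q1,q6},{q3,q4},{q5,q6},{q1,q5,q6}} A6={{q3},{q7},{q2,q7},{q3,q4}}
  A12={{q6},{q1,q5},{q1,q6},{q5,q6},{q1,q5,q6}} A13={{q1,q5},{q2,q7},{q5,q6},{q1,q5,q6}} A14={{q1},{q1,q5},{q1,q6},{q1,q5,q6}} A15={{q1},{q1,q5},{q1,q6},{q5,q6},{q1,q5,q6}} A16={{q2,q7}} A23={{q5},{q1,q5},{q5,q6},{q1,q5,q6}} A24={{q3},{q1,q5},{q1,q6},{q3,q4},{q1,q5,q6}} A25={{q5},{q1,q5},{q1,q6},{q3,q4},{q5,q6},{q1,q5,q6}} A26={{q3},{q3,q4}} A34={{q1,q5},{q1,q5,q6}} A35={{q5},{q1,q5},{q5,q6},{q1,q5,q6}} A36={{q7},{q2,q7}} A45={{q1},{q4},{q1,q5},{q1,q6},{q3,q4},{q1,q5,q6}} A46={{q3},{q3,q4}} A56={{q3,q4}}
  A123={{q1,q5},{q5,q6},{q1,q5,q6}} A124={{q1,q5},{q1,q6},{q1,q5,q6}} A125={{q1,q5},{q1,q6},{q5,q6},{q1,q5,q6}} A134={{q1,q5},{q1,q5,q6}} A135={{q1,q5},{q5,q6},{q1,q5,q6}} A136={{q2,q7}} A145={{q1},{q1,q5},{q1,q6},{q1,q5,q6}} A234={{q1,q5},{q1,q5,q6}} A235={{q5},{q1,q5},{q5,q6},{q1,q5,q6}} A245={{q1,q5},{q1,q6},{q3,q4},{q1,q5,q6}} A246={{q3},{q3,q4}} A256={{q3,q4}} A345={{q1,q5},{q1,q5,q6}} A456={{q3,q4}}
  A1234={{q1,q5},{q1,q5,q6}} A1235={{q1,q5},{q5,q6},{q1,q5,q6}} A1245={{q1,q5},{q1,q6},{q1,q5,q6}} A1345={{q1,q5},{q1,q5,q6}} A2345={{q1,q5},{q1,q5,q6}} A2456={{q3,q4}}
  A12345={{q1,q5},{q1,q5,q6}}
C dims 6,15,14,6; δ0: rk_F2 5; δ1: rk_F2 9; δ2: rk_F2 5
Ȟ^0: (6−5)−0=1 ⇒ Z/2
Ȟ^1: (15−9)−5=1 ⇒ Z/2
Ȟ^2: (14−5)−9=0 ⇒ 0

Ȟ^0 ≅ Z/2, Ȟ^1 ≅ Z/2, Ȟ^2 ≅ 0


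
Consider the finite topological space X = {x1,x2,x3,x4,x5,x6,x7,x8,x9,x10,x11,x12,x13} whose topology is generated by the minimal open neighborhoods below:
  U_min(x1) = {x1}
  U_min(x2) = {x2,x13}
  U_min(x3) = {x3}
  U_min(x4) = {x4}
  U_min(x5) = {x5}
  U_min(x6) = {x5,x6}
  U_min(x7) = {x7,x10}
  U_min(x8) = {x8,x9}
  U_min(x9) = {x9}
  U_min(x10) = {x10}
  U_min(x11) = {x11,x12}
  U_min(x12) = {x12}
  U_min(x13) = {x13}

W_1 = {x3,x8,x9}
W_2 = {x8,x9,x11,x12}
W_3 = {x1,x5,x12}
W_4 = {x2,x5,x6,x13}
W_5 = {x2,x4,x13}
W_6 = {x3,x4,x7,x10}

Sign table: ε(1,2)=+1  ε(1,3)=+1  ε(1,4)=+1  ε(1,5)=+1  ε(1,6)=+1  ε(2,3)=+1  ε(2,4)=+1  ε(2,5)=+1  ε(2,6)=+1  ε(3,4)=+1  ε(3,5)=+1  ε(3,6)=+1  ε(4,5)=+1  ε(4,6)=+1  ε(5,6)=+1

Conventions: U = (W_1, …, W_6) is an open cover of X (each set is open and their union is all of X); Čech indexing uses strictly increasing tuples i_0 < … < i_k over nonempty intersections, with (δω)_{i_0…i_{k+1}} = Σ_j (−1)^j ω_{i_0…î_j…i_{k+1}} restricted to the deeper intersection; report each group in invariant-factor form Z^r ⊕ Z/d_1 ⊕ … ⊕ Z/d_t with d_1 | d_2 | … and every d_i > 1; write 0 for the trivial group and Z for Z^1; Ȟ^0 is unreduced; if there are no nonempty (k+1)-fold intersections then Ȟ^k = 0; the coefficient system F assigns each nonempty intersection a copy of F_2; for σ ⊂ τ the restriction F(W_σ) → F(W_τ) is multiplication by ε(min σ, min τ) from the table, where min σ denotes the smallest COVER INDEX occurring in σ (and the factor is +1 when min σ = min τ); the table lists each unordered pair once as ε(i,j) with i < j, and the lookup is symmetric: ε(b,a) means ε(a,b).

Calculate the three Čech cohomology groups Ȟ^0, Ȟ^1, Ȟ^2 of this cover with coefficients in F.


Ȟ^0 ≅ Z/2,  Ȟ^1 ≅ Z/2,  Ȟ^2 ≅ 0

nerve of the cover:
  W12={x8,x9} W16={x3} W23={x12} W34={x5} W45={x2,x13} W56={x4}
C dims 6,6; δ0: rk_F2 5
Ȟ^0 = (6 − 5) − 0 = 1, so Ȟ^0 ≅ Z/2
Ȟ^1 = (6 − 0) − 5 = 1, so Ȟ^1 ≅ Z/2
Ȟ^2 = (0 − 0) − 0 = 0, so Ȟ^2 ≅ 0


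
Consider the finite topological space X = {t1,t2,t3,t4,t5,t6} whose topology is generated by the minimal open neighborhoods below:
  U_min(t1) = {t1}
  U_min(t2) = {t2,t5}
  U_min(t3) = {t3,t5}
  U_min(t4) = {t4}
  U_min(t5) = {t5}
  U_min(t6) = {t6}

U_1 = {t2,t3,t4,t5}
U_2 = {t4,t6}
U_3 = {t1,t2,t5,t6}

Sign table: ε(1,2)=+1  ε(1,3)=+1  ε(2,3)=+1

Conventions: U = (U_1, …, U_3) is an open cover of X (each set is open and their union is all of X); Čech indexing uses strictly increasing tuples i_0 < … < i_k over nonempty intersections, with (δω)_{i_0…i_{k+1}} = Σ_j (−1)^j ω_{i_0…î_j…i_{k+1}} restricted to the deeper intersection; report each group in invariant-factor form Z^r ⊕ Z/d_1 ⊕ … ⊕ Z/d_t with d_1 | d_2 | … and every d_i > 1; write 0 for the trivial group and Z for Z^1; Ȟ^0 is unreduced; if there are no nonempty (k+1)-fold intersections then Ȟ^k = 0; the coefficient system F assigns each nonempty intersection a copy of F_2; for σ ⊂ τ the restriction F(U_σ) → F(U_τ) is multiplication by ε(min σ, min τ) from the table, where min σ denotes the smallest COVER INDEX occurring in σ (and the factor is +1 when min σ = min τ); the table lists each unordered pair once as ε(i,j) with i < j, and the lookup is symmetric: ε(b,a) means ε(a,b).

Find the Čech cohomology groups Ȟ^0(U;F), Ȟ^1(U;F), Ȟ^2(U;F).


nerve of the cover:
  U12={t4} U13={t2,t5} U23={t6}
C dims 3,3; δ0: rk_F2 2
Ȟ^0 = (3 − 2) − 0 = 1, so Ȟ^0 ≅ Z/2
Ȟ^1 = (3 − 0) − 2 = 1, so Ȟ^1 ≅ Z/2
Ȟ^2 = (0 − 0) − 0 = 0, so Ȟ^2 ≅ 0

Ȟ^0 ≅ Z/2,  Ȟ^1 ≅ Z/2,  Ȟ^2 ≅ 0


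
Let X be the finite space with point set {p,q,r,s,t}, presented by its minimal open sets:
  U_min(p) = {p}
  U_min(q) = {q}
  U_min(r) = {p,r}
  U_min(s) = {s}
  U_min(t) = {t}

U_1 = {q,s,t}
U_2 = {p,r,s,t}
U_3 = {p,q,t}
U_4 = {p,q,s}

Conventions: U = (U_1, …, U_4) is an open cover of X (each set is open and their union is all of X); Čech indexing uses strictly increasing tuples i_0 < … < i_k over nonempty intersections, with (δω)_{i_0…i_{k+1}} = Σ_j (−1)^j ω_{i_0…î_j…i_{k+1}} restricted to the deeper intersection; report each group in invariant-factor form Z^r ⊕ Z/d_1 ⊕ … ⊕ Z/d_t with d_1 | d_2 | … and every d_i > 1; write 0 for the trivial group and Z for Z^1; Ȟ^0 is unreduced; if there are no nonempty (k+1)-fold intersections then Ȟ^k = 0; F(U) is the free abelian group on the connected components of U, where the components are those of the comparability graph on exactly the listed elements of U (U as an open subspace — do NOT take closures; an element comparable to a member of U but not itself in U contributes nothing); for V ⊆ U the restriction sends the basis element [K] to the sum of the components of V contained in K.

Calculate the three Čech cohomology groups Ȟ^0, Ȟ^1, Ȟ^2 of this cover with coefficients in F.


Ȟ^0(U;F) ≅ Z^4,  Ȟ^1(U;F) ≅ 0,  Ȟ^2(U;F) ≅ 0

cover nerve:
  U12={s,t} U13={q,t} U14={q,s} U23={p,t} U24={p,s} U34={p,q}
  U123={t} U124={s} U134={q} U234={p}
components per intersection:
  U1: {q} {s} {t}
  U2: {p,r} {s} {t}
  U3: {p} {q} {t}
  U4: {p} {q} {s}
  U12: {s} {t}
  U13: {q} {t}
  U14: {q} {s}
  U23: {p} {t}
  U24: {p} {s}
  U34: {p} {q}
  U123: {t}
  U124: {s}
  U134: {q}
  U234: {p}
C dims 12,12,4; δ0: rk 8, SNF 1^8; δ1: rk 4, SNF 1^4
Ȟ^0: (12−8)−0=4 ⇒ Z^4
Ȟ^1: (12−4)−8=0 ⇒ 0
Ȟ^2: (4−0)−4=0 ⇒ 0


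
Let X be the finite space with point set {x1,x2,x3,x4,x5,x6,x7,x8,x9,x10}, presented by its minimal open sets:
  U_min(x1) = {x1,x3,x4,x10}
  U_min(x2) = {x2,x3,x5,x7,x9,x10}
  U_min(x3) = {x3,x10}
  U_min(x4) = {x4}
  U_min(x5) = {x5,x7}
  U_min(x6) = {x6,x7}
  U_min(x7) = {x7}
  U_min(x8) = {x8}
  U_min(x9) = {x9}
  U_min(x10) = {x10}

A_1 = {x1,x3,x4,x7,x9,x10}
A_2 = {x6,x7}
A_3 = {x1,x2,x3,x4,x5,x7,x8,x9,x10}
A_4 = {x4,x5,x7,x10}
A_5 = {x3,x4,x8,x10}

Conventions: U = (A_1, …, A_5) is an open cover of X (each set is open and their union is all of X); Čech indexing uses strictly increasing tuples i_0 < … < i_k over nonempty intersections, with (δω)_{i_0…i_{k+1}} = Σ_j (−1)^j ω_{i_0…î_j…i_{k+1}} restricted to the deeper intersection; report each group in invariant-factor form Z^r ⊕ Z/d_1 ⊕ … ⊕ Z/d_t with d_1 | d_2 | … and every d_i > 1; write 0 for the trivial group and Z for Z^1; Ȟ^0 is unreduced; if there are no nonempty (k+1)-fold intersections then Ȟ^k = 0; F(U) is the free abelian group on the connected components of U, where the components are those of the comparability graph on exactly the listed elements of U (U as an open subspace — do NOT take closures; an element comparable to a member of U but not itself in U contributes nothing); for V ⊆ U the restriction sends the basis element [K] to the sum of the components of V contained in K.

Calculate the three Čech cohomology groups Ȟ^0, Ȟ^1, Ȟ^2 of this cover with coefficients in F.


nerve simplices:
  A12={x7} A13={x1,x3,x4,x7,x9,x10} A14={x4,x7,x10} A15={x3,x4,x10} A23={x7} A24={x7} A34={x4,x5,x7,x10} A35={x3,x4,x8,x10} A45={x4,x10}
  A123={x7} A124={x7} A134={x4,x7,x10} A135={x3,x4,x10} A145={x4,x10} A234={x7} A345={x4,x10}
  A1234={x7} A1345={x4,x10}
components per intersection:
  A1: {x1,x3,x4,x10} {x7} {x9}
  A2: {x6,x7}
  A3: {x1,x2,x3,x4,x5,x7,x9,x10} {x8}
  A4: {x4} {x5,x7} {x10}
  A5: {x3,x10} {x4} {x8}
  A12: {x7}
  A13: {x1,x3,x4,x10} {x7} {x9}
  A14: {x4} {x7} {x10}
  A15: {x3,x10} {x4}
  A23: {x7}
  A24: {x7}
  A34: {x4} {x5,x7} {x10}
  A35: {x3,x10} {x4} {x8}
  A45: {x4} {x10}
  A123: {x7}
  A124: {x7}
  A134: {x4} {x7} {x10}
  A135: {x3,x10} {x4}
  A145: {x4} {x10}
  A234: {x7}
  A345: {x4} {x10}
  A1234: {x7}
  A1345: {x4} {x10}
C dims 12,19,12,3; δ0: rk 10, SNF 1^10; δ1: rk 9, SNF 1^9; δ2: rk 3, SNF 1^3
degree 0: 12−10−0 = 2 → Ȟ^0 ≅ Z^2
degree 1: 19−9−10 = 0 → Ȟ^1 ≅ 0
degree 2: 12−3−9 = 0 → Ȟ^2 ≅ 0

Ȟ^0 ≅ Z^2, Ȟ^1 ≅ 0 and Ȟ^2 ≅ 0


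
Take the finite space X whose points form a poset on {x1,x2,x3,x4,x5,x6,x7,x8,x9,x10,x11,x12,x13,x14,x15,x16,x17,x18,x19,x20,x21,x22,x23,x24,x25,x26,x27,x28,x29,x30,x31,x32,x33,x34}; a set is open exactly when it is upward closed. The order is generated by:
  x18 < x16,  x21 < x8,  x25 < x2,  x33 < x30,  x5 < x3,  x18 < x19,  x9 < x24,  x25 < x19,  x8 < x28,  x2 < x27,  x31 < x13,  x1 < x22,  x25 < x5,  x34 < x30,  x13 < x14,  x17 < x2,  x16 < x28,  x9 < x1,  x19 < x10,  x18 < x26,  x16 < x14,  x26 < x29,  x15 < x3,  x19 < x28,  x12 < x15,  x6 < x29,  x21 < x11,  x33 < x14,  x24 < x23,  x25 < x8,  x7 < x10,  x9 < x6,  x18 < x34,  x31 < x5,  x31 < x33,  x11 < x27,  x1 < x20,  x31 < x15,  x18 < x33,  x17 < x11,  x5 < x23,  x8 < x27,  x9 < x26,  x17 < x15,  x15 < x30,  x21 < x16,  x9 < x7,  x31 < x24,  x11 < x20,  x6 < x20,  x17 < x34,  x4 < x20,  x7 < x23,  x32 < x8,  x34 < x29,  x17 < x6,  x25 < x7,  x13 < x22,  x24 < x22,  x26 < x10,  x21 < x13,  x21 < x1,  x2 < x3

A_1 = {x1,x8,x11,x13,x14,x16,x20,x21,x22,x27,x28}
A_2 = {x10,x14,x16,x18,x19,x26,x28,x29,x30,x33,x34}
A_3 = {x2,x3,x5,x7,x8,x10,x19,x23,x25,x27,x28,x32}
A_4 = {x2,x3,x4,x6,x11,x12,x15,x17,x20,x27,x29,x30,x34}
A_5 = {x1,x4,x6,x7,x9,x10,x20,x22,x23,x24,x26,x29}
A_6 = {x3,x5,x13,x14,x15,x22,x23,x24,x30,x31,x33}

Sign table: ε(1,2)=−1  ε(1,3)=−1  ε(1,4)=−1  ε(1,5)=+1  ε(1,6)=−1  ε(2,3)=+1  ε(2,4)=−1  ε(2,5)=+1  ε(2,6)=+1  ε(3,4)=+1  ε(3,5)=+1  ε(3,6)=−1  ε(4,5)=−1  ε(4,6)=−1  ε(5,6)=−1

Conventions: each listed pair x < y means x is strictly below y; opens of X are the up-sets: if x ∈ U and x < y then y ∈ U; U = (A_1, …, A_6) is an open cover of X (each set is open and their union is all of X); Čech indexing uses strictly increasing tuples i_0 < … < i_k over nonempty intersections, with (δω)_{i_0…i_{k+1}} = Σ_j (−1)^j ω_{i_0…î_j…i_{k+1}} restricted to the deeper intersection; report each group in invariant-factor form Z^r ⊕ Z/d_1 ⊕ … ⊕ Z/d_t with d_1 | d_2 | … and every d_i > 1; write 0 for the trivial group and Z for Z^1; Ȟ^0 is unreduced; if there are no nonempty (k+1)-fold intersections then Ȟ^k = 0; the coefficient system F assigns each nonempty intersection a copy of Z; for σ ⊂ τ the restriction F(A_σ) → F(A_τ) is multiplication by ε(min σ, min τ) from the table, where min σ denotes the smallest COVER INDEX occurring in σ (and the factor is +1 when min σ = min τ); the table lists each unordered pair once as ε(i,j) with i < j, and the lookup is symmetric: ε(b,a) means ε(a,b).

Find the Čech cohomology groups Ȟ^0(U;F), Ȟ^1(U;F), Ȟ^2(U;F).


nerve of the cover:
  A12={x14,x16,x28} A13={x8,x27,x28} A14={x11,x20,x27} A15={x1,x20,x22} A16={x13,x14,x22} A23={x10,x19,x28} A24={x29,x30,x34} A25={x10,x26,x29} A26={x14,x30,x33} A34={x2,x3,x27} A35={x7,x10,x23} A36={x3,x5,x23} A45={x4,x6,x20,x29} A46={x3,x15,x30} A56={x22,x23,x24}
  A123={x28} A126={x14} A134={x27} A145={x20} A156={x22} A235={x10} A245={x29} A246={x30} A346={x3} A356={x23}
C dims 6,15,10; δ0: rk 6, SNF 1^5·2; δ1: rk 9, SNF 1^9
Ȟ^0 = (6 − 6) − 0 = 0, so Ȟ^0 ≅ 0
Ȟ^1 = (15 − 9) − 6 = 0 plus torsion [2], so Ȟ^1 ≅ Z/2
Ȟ^2 = (10 − 0) − 9 = 1, so Ȟ^2 ≅ Z

Ȟ^0 ≅ 0, Ȟ^1 ≅ Z/2 and Ȟ^2 ≅ Z


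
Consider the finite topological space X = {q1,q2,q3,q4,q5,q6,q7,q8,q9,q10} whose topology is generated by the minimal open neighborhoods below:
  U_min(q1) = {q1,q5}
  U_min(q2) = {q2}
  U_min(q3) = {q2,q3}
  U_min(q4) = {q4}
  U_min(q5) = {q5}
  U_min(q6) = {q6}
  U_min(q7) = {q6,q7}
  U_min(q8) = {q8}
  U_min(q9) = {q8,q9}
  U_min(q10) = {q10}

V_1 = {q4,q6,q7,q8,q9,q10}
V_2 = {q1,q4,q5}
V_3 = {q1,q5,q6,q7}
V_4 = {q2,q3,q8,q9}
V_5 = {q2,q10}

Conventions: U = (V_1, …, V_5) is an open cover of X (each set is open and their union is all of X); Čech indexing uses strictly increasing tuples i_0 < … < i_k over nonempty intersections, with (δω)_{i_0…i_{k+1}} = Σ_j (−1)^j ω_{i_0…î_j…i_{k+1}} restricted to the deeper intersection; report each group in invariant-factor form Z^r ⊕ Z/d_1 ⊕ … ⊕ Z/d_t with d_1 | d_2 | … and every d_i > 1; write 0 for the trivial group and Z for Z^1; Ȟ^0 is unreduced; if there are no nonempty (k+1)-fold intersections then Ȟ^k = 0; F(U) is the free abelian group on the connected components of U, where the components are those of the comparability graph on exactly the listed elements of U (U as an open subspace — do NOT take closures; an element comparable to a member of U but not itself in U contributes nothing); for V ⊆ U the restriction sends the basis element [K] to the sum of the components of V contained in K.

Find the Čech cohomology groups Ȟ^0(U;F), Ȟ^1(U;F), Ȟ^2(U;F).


Ȟ^0 ≅ Z^6, Ȟ^1 ≅ 0, Ȟ^2 ≅ 0

cover nerve:
  V12={q4} V13={q6,q7} V14={q8,q9} V15={q10} V23={q1,q5} V45={q2}
components per intersection:
  V1: {q4} {q6,q7} {q8,q9} {q10}
  V2: {q1,q5} {q4}
  V3: {q1,q5} {q6,q7}
  V4: {q2,q3} {q8,q9}
  V5: {q2} {q10}
  V12: {q4}
  V13: {q6,q7}
  V14: {q8,q9}
  V15: {q10}
  V23: {q1,q5}
  V45: {q2}
C dims 12,6; δ0: rk 6, SNF 1^6
Ȟ^0: (12−6)−0=6 ⇒ Z^6
Ȟ^1: (6−0)−6=0 ⇒ 0
Ȟ^2: (0−0)−0=0 ⇒ 0
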